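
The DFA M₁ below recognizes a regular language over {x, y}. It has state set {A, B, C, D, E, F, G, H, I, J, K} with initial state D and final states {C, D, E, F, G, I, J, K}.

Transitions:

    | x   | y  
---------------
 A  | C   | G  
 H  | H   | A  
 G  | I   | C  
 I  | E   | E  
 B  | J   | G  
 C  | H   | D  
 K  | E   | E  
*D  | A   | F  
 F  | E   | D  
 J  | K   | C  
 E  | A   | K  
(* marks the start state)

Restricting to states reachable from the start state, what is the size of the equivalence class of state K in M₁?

3

Reachable states from the start: {A,C,D,E,F,G,H,I,K}. Unreachable: {B,J} — drop them.
Initial partition by acceptance: {C,D,E,F,G,I,K} | {A,H}.
Refine {C,D,E,F,G,I,K} on symbol x: members go to different blocks, giving {F,G,I,K} and {C,D,E}.
On input x, block {F,G,I,K} splits into {F,I,K} and {G}.
On input x, block {A,H} splits into {A} and {H}.
On input x, block {C,D,E} splits into {D,E} and {C}.
The partition is now stable with 6 blocks: {F,I,K} | {A} | {D,E} | {G} | {H} | {C}.
State K belongs to the block {F,I,K}, which has 3 states.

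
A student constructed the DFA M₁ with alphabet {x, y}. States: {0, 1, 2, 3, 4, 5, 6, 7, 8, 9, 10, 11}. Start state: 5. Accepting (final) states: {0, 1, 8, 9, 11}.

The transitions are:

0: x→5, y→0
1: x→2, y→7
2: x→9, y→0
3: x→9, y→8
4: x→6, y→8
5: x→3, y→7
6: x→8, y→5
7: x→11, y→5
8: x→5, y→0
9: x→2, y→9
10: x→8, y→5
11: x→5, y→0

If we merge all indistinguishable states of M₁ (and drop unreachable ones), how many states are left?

5

Reachable states from the start: {0,2,3,5,7,8,9,11}. Unreachable: {1,4,6,10} — drop them.
Start with accepting vs non-accepting: {0,8,9,11} | {2,3,5,7}.
On input x, block {2,3,5,7} splits into {2,3,7} and {5}.
On input x, block {0,8,9,11} splits into {0,8,11} and {9}.
On input x, block {2,3,7} splits into {2,3} and {7}.
The partition is now stable with 5 blocks: {0,8,11} | {2,3} | {5} | {9} | {7}.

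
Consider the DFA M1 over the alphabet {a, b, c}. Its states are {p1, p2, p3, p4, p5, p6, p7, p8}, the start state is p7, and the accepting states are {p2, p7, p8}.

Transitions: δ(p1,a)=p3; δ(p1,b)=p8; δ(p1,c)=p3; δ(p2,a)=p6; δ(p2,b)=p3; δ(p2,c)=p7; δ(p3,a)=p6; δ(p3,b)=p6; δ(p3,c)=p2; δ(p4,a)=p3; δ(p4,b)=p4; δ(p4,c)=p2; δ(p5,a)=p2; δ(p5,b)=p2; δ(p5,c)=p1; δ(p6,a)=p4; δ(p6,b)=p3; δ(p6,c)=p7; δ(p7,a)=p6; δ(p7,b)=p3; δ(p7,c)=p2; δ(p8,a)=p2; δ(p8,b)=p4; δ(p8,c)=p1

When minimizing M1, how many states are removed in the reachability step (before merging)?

Starting at p7 and following transitions, the reachable set is {p2, p3, p4, p6, p7}. That leaves p1, p5, p8 unreachable — 3 in total.

3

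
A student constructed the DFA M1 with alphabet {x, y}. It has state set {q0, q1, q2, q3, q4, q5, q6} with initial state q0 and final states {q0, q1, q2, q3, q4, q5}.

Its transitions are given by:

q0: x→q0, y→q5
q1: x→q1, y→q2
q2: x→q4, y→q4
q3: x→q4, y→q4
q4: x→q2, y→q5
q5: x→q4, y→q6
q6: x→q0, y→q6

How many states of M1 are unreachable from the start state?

2

No path from q0 leads to q1, q3; the other 5 states are all reachable.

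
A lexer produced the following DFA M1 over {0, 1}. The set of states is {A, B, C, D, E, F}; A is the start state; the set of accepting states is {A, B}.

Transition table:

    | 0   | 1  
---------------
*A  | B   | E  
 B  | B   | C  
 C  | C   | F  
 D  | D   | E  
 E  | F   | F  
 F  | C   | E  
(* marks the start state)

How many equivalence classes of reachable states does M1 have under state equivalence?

States {D} cannot be reached from the start state, so discard them.
P0 = {A,B} | {C,E,F}.
Stable partition: {A,B} | {C,E,F} — 2 equivalence classes.

2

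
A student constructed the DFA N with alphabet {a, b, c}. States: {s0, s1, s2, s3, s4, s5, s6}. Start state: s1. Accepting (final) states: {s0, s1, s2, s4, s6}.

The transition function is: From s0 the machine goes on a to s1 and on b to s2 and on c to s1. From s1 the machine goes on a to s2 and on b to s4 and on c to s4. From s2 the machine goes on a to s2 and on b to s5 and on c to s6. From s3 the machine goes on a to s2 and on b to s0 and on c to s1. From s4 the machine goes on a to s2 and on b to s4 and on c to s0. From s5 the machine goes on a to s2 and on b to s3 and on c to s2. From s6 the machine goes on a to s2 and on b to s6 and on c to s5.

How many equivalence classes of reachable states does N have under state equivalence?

Initial partition by acceptance: {s0,s1,s2,s4,s6} | {s3,s5}.
Refine {s0,s1,s2,s4,s6} on symbol b: members go to different blocks, giving {s0,s1,s4,s6} and {s2}.
On input a, block {s0,s1,s4,s6} splits into {s1,s4,s6} and {s0}.
Refine {s1,s4,s6} on symbol c: members go to different blocks, giving {s1} and {s4} and {s6}.
On input b, block {s3,s5} splits into {s3} and {s5}.
The partition is now stable with 7 blocks: {s1} | {s3} | {s2} | {s0} | {s4} | {s6} | {s5}.

7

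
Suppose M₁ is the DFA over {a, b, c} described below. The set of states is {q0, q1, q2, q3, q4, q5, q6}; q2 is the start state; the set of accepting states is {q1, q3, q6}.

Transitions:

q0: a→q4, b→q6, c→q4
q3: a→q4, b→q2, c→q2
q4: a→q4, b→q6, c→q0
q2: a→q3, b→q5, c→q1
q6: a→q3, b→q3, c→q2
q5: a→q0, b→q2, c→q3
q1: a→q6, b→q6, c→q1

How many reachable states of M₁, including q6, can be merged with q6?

Every state is reachable, so we keep all 7.
Start with accepting vs non-accepting: {q1,q3,q6} | {q0,q2,q4,q5}.
On input a, block {q1,q3,q6} splits into {q1,q6} and {q3}.
Split {q1,q6} by δ(·,a) → {q1} and {q6}.
On input a, block {q0,q2,q4,q5} splits into {q0,q4,q5} and {q2}.
Split {q0,q4,q5} by δ(·,b) → {q0,q4} and {q5}.
The partition is now stable with 6 blocks: {q1} | {q0,q4} | {q3} | {q6} | {q2} | {q5}.
State q6 belongs to the block {q6}, which has 1 states.

1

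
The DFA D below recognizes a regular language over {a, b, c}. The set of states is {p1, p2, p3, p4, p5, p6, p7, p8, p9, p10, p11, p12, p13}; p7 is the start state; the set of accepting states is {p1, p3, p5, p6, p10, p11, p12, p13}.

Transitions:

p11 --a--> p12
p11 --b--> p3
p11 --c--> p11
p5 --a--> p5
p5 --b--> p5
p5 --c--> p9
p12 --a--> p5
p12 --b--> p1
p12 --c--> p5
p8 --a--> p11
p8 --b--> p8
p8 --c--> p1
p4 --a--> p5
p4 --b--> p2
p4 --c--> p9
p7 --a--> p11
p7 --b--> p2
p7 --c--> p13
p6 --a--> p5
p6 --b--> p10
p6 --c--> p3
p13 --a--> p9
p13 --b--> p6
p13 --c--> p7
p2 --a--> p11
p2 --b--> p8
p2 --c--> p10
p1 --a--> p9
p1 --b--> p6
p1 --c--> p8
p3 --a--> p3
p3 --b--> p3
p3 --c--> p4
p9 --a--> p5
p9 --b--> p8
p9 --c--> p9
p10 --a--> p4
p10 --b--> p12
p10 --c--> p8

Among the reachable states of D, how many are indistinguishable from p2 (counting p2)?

Start with accepting vs non-accepting: {p1,p3,p5,p6,p10,p11,p12,p13} | {p2,p4,p7,p8,p9}.
Refine {p1,p3,p5,p6,p10,p11,p12,p13} on symbol a: members go to different blocks, giving {p3,p5,p6,p11,p12} and {p1,p10,p13}.
On input b, block {p3,p5,p6,p11,p12} splits into {p3,p5,p11} and {p6,p12}.
Refine {p3,p5,p11} on symbol a: members go to different blocks, giving {p3,p5} and {p11}.
On input a, block {p2,p4,p7,p8,p9} splits into {p2,p7,p8} and {p4,p9}.
Stable partition: {p3,p5} | {p2,p7,p8} | {p1,p10,p13} | {p6,p12} | {p11} | {p4,p9} — 6 equivalence classes.
The equivalence class containing p2 is {p2,p7,p8}, of size 3.

3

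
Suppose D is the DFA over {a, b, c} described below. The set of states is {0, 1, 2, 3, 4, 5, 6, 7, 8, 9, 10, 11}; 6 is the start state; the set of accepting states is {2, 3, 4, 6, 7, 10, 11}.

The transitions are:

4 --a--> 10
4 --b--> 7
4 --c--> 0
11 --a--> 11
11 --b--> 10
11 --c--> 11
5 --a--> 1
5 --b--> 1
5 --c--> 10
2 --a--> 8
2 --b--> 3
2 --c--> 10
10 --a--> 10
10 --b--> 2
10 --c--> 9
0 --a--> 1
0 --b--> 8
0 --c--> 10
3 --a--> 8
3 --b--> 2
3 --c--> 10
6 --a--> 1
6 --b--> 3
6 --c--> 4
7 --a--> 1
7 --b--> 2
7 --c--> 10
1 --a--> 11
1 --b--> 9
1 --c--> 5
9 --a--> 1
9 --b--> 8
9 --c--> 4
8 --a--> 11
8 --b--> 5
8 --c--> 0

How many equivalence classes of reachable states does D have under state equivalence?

5

Initial partition by acceptance: {2,3,4,6,7,10,11} | {0,1,5,8,9}.
Refine {2,3,4,6,7,10,11} on symbol a: members go to different blocks, giving {2,3,6,7} and {4,10,11}.
On input a, block {0,1,5,8,9} splits into {0,5,9} and {1,8}.
Split {4,10,11} by δ(·,b) → {4,10} and {11}.
Stable partition: {2,3,6,7} | {0,5,9} | {4,10} | {1,8} | {11} — 5 equivalence classes.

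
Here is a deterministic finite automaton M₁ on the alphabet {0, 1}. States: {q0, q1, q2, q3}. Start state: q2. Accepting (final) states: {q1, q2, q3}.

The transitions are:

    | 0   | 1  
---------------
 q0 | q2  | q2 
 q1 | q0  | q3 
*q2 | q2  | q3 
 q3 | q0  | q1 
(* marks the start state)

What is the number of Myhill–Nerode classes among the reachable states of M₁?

3

Start with accepting vs non-accepting: {q1,q2,q3} | {q0}.
Split {q1,q2,q3} by δ(·,0) → {q1,q3} and {q2}.
No further refinement is possible. Final partition (3 blocks): {q1,q3} | {q0} | {q2}.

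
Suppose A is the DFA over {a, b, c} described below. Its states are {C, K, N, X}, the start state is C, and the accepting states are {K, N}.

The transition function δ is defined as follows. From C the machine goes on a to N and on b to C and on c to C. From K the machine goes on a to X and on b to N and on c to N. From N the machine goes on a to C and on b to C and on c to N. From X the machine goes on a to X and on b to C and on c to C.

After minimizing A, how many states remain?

2

Reachable states from the start: {C,N}. Unreachable: {K,X} — drop them.
Start with accepting vs non-accepting: {N} | {C}.
The partition is now stable with 2 blocks: {N} | {C}.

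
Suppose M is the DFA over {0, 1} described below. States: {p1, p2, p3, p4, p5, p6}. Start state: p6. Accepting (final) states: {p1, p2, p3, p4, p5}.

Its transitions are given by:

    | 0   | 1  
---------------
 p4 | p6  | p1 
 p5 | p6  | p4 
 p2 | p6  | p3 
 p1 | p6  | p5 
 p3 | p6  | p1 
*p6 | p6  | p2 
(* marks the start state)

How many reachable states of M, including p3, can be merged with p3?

5

Every state is reachable, so we keep all 6.
Start with accepting vs non-accepting: {p1,p2,p3,p4,p5} | {p6}.
Stable partition: {p1,p2,p3,p4,p5} | {p6} — 2 equivalence classes.
State p3 belongs to the block {p1,p2,p3,p4,p5}, which has 5 states.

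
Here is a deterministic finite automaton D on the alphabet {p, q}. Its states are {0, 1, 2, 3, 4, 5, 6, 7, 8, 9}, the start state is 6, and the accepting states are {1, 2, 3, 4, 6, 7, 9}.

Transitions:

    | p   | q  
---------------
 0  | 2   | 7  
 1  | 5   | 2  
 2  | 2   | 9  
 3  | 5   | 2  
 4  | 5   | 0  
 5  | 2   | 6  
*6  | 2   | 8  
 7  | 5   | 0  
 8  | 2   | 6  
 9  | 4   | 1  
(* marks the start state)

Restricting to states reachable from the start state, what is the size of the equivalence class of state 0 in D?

1

Reachable states from the start: {0,1,2,4,5,6,7,8,9}. Unreachable: {3} — drop them.
Initial partition by acceptance: {1,2,4,6,7,9} | {0,5,8}.
Refine {1,2,4,6,7,9} on symbol p: members go to different blocks, giving {1,4,7} and {2,6,9}.
On input q, block {1,4,7} splits into {4,7} and {1}.
On input q, block {0,5,8} splits into {5,8} and {0}.
Refine {2,6,9} on symbol p: members go to different blocks, giving {2,6} and {9}.
On input q, block {2,6} splits into {2} and {6}.
No further refinement is possible. Final partition (7 blocks): {4,7} | {5,8} | {2} | {1} | {0} | {9} | {6}.
State 0 belongs to the block {0}, which has 1 states.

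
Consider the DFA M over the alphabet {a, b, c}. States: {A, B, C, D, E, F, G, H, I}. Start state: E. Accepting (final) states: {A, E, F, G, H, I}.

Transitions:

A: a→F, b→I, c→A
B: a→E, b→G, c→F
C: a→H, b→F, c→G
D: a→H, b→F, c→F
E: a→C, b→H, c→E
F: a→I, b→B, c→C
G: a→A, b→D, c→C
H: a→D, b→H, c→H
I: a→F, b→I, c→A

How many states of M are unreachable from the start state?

A breadth-first search from the start state visits every state.

0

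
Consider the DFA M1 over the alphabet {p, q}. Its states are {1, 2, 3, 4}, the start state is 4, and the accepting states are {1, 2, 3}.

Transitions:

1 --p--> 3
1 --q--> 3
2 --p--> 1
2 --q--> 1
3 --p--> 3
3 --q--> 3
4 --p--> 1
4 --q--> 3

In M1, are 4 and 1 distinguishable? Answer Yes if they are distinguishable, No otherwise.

Reachable states from the start: {1,3,4}. Unreachable: {2} — drop them.
P0 = {1,3} | {4}.
No further refinement is possible. Final partition (2 blocks): {1,3} | {4}.
4 and 1 end up in different blocks, so they are distinguishable. For instance, the string 'ε' is accepted from only 1.

Yes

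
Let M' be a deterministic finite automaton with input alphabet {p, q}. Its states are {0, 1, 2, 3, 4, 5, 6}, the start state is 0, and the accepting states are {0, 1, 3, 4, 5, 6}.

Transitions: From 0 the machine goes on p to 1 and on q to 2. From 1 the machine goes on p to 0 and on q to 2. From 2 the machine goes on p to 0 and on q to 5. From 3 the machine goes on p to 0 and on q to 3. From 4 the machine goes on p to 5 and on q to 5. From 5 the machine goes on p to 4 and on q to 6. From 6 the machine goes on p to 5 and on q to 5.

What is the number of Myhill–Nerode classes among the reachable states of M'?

Reachable states from the start: {0,1,2,4,5,6}. Unreachable: {3} — drop them.
Initial partition by acceptance: {0,1,4,5,6} | {2}.
On input q, block {0,1,4,5,6} splits into {4,5,6} and {0,1}.
Stable partition: {4,5,6} | {2} | {0,1} — 3 equivalence classes.

3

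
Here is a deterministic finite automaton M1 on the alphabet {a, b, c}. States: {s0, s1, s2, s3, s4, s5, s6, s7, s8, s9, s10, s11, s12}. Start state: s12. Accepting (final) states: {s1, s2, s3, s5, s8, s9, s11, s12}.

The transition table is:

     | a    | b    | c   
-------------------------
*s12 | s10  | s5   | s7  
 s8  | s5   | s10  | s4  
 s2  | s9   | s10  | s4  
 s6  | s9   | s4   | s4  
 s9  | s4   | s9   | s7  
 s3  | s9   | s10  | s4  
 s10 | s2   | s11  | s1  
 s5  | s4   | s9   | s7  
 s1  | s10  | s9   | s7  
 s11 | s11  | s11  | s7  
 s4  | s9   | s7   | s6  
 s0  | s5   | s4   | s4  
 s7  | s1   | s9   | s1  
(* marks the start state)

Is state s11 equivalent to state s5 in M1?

States {s0,s3,s8} cannot be reached from the start state, so discard them.
P0 = {s1,s2,s5,s9,s11,s12} | {s4,s6,s7,s10}.
Split {s1,s2,s5,s9,s11,s12} by δ(·,a) → {s1,s5,s9,s12} and {s2,s11}.
On input a, block {s4,s6,s7,s10} splits into {s4,s6,s7} and {s10}.
Split {s1,s5,s9,s12} by δ(·,a) → {s1,s12} and {s5,s9}.
Refine {s4,s6,s7} on symbol a: members go to different blocks, giving {s4,s6} and {s7}.
Refine {s4,s6} on symbol b: members go to different blocks, giving {s4} and {s6}.
Refine {s2,s11} on symbol a: members go to different blocks, giving {s2} and {s11}.
No further refinement is possible. Final partition (8 blocks): {s1,s12} | {s4} | {s2} | {s10} | {s5,s9} | {s7} | {s6} | {s11}.
s11 and s5 end up in different blocks, so they are distinguishable. For instance, the string 'a' is accepted from only s11.

No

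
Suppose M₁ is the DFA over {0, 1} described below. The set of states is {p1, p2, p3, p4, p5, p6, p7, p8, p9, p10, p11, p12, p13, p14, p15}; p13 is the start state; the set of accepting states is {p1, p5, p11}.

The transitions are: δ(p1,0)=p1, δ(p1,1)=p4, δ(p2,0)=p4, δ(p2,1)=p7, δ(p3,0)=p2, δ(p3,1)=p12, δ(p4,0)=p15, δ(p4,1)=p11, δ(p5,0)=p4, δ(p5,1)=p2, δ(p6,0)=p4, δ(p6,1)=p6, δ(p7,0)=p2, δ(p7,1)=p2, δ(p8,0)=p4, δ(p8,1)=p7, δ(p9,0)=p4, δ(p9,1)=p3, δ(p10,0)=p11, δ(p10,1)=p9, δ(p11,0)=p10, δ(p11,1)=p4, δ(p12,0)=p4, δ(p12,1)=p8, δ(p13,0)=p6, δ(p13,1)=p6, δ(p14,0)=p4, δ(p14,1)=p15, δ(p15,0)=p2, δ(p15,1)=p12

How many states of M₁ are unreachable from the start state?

3

Starting at p13 and following transitions, the reachable set is {p2, p3, p4, p6, p7, p8, p9, p10, p11, p12, p13, p15}. That leaves p1, p5, p14 unreachable — 3 in total.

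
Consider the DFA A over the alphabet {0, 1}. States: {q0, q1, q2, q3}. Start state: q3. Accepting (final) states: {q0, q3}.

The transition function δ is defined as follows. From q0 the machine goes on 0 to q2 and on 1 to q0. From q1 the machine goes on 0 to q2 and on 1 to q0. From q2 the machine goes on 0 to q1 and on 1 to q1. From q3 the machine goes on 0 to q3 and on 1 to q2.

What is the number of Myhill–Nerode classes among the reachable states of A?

4

All states are reachable from the start state.
P0 = {q0,q3} | {q1,q2}.
On input 0, block {q0,q3} splits into {q0} and {q3}.
Split {q1,q2} by δ(·,1) → {q1} and {q2}.
No further refinement is possible. Final partition (4 blocks): {q0} | {q1} | {q3} | {q2}.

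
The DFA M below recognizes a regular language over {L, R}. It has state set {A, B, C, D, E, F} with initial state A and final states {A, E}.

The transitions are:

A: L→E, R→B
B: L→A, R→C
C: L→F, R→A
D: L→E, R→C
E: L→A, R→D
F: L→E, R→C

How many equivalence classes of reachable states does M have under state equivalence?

3

Every state is reachable, so we keep all 6.
Initial partition by acceptance: {A,E} | {B,C,D,F}.
Split {B,C,D,F} by δ(·,L) → {B,D,F} and {C}.
The partition is now stable with 3 blocks: {A,E} | {B,D,F} | {C}.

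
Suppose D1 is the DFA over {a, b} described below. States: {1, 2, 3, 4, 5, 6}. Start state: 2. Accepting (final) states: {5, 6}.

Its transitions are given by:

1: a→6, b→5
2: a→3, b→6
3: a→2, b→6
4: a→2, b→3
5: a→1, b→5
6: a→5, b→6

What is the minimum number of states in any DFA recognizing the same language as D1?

Reachable states from the start: {1,2,3,5,6}. Unreachable: {4} — drop them.
Initial partition by acceptance: {5,6} | {1,2,3}.
On input a, block {5,6} splits into {5} and {6}.
Refine {1,2,3} on symbol a: members go to different blocks, giving {2,3} and {1}.
No further refinement is possible. Final partition (4 blocks): {5} | {2,3} | {6} | {1}.

4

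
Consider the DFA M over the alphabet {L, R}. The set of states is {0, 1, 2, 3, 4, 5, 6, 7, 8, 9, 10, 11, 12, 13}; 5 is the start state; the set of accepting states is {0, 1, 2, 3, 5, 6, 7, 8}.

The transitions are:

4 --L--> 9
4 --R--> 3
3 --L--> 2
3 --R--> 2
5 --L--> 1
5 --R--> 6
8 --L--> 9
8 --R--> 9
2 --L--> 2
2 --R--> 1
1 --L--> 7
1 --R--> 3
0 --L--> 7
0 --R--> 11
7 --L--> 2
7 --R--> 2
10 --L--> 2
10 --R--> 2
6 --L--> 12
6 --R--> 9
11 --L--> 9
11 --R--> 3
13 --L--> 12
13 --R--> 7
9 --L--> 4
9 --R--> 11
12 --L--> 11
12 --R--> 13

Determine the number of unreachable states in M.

3

BFS from 5 reaches {1, 2, 3, 4, 5, 6, 7, 9, 11, 12, 13}; the 3 state(s) 0, 8, 10 are never visited.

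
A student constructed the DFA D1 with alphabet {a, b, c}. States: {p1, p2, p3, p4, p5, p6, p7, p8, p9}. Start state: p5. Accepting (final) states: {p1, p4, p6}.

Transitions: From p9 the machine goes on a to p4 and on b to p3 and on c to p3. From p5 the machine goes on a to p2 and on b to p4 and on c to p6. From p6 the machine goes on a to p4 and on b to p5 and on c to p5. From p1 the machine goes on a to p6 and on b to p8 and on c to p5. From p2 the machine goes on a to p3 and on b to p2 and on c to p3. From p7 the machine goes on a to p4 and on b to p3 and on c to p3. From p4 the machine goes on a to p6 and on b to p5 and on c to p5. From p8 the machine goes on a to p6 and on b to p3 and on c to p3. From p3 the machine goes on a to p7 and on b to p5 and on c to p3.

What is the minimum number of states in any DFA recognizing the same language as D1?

5

Reachable states from the start: {p2,p3,p4,p5,p6,p7}. Unreachable: {p1,p8,p9} — drop them.
Start with accepting vs non-accepting: {p4,p6} | {p2,p3,p5,p7}.
Refine {p2,p3,p5,p7} on symbol a: members go to different blocks, giving {p2,p3,p5} and {p7}.
On input a, block {p2,p3,p5} splits into {p2,p5} and {p3}.
Split {p2,p5} by δ(·,a) → {p2} and {p5}.
Stable partition: {p4,p6} | {p2} | {p7} | {p3} | {p5} — 5 equivalence classes.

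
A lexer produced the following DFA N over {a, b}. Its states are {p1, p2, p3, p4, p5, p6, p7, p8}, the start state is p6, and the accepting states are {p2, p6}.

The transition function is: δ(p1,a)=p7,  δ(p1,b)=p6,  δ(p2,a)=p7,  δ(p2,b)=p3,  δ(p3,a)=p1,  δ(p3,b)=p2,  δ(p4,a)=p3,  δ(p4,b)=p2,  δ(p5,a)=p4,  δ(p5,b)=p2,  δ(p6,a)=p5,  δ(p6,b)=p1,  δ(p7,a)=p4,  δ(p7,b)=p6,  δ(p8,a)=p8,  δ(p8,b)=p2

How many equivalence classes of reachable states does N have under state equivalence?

2

Reachable states from the start: {p1,p2,p3,p4,p5,p6,p7}. Unreachable: {p8} — drop them.
P0 = {p2,p6} | {p1,p3,p4,p5,p7}.
No further refinement is possible. Final partition (2 blocks): {p2,p6} | {p1,p3,p4,p5,p7}.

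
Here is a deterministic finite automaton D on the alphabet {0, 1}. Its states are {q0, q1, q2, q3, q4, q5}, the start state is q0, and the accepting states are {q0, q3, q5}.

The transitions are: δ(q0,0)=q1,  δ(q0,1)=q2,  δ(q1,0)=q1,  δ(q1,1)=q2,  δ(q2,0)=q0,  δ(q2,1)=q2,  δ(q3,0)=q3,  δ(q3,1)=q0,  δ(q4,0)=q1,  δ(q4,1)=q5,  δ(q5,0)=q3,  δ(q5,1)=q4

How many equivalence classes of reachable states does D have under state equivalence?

First remove the unreachable states {q3,q4,q5}; 3 states remain.
Initial partition by acceptance: {q0} | {q1,q2}.
Refine {q1,q2} on symbol 0: members go to different blocks, giving {q1} and {q2}.
Stable partition: {q0} | {q1} | {q2} — 3 equivalence classes.

3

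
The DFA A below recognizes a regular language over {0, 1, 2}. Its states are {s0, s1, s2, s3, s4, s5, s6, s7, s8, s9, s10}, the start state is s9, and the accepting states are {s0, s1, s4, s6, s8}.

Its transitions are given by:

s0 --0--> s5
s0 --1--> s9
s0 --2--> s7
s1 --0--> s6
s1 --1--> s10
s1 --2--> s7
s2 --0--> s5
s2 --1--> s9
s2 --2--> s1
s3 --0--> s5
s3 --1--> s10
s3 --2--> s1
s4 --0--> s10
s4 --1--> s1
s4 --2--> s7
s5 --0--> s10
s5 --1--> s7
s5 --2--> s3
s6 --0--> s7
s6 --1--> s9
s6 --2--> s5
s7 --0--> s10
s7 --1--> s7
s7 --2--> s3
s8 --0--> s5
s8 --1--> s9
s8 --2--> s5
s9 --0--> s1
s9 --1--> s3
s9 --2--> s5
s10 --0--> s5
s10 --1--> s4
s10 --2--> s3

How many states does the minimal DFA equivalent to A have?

7

States {s0,s2,s8} cannot be reached from the start state, so discard them.
Start with accepting vs non-accepting: {s1,s4,s6} | {s3,s5,s7,s9,s10}.
Refine {s1,s4,s6} on symbol 0: members go to different blocks, giving {s4,s6} and {s1}.
Split {s4,s6} by δ(·,1) → {s4} and {s6}.
Split {s3,s5,s7,s9,s10} by δ(·,0) → {s3,s5,s7,s10} and {s9}.
On input 1, block {s3,s5,s7,s10} splits into {s3,s5,s7} and {s10}.
On input 0, block {s3,s5,s7} splits into {s5,s7} and {s3}.
Stable partition: {s4} | {s5,s7} | {s1} | {s6} | {s9} | {s10} | {s3} — 7 equivalence classes.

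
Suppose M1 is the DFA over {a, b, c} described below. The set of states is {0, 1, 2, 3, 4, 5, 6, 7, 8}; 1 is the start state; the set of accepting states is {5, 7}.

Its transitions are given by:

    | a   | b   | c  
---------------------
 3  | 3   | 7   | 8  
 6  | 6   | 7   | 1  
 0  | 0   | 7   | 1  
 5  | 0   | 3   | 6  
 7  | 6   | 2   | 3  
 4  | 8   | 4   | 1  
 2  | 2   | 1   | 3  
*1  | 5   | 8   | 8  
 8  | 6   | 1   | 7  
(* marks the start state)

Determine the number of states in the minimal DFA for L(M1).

7

States {4} cannot be reached from the start state, so discard them.
P0 = {5,7} | {0,1,2,3,6,8}.
Refine {0,1,2,3,6,8} on symbol a: members go to different blocks, giving {0,2,3,6,8} and {1}.
Refine {0,2,3,6,8} on symbol b: members go to different blocks, giving {0,3,6} and {2,8}.
Refine {5,7} on symbol b: members go to different blocks, giving {5} and {7}.
On input c, block {0,3,6} splits into {0,6} and {3}.
On input a, block {2,8} splits into {2} and {8}.
Stable partition: {5} | {0,6} | {1} | {2} | {7} | {3} | {8} — 7 equivalence classes.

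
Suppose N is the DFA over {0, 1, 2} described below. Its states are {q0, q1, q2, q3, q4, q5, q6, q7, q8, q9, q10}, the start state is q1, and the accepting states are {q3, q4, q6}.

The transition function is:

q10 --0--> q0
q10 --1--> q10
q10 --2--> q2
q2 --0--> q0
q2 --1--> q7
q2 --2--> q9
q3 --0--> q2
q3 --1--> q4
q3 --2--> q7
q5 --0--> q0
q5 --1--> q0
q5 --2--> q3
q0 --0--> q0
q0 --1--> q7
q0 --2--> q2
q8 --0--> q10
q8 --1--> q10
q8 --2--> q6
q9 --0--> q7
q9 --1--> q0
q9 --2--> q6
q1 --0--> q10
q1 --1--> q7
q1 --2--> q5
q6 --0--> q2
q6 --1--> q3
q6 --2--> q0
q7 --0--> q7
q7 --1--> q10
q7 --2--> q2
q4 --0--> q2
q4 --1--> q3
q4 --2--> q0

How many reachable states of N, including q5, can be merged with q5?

2

Reachable states from the start: {q0,q1,q2,q3,q4,q5,q6,q7,q9,q10}. Unreachable: {q8} — drop them.
Start with accepting vs non-accepting: {q3,q4,q6} | {q0,q1,q2,q5,q7,q9,q10}.
On input 2, block {q0,q1,q2,q5,q7,q9,q10} splits into {q0,q1,q2,q7,q10} and {q5,q9}.
Split {q0,q1,q2,q7,q10} by δ(·,2) → {q0,q7,q10} and {q1,q2}.
The partition is now stable with 4 blocks: {q3,q4,q6} | {q0,q7,q10} | {q5,q9} | {q1,q2}.
State q5 belongs to the block {q5,q9}, which has 2 states.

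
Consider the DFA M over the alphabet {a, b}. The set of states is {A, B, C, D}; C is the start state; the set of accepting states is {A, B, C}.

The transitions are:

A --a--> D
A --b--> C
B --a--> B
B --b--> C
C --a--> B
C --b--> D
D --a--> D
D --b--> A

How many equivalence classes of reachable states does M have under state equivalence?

Initial partition by acceptance: {A,B,C} | {D}.
Refine {A,B,C} on symbol a: members go to different blocks, giving {B,C} and {A}.
On input b, block {B,C} splits into {B} and {C}.
Stable partition: {B} | {D} | {A} | {C} — 4 equivalence classes.

4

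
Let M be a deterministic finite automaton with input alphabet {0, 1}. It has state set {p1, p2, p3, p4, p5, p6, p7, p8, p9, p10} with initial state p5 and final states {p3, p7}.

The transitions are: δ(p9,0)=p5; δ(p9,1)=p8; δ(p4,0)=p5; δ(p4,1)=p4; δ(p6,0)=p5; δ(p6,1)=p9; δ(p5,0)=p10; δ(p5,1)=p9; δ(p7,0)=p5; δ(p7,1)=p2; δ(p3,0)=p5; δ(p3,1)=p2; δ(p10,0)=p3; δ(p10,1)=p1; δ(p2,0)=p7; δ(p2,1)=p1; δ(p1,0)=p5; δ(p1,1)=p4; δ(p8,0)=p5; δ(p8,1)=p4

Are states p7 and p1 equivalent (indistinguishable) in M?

No

First remove the unreachable states {p6}; 9 states remain.
Start with accepting vs non-accepting: {p3,p7} | {p1,p2,p4,p5,p8,p9,p10}.
Refine {p1,p2,p4,p5,p8,p9,p10} on symbol 0: members go to different blocks, giving {p1,p4,p5,p8,p9} and {p2,p10}.
Refine {p1,p4,p5,p8,p9} on symbol 0: members go to different blocks, giving {p1,p4,p8,p9} and {p5}.
No further refinement is possible. Final partition (4 blocks): {p3,p7} | {p1,p4,p8,p9} | {p2,p10} | {p5}.
p7 and p1 end up in different blocks, so they are distinguishable. For instance, the string 'ε' is accepted from only p7.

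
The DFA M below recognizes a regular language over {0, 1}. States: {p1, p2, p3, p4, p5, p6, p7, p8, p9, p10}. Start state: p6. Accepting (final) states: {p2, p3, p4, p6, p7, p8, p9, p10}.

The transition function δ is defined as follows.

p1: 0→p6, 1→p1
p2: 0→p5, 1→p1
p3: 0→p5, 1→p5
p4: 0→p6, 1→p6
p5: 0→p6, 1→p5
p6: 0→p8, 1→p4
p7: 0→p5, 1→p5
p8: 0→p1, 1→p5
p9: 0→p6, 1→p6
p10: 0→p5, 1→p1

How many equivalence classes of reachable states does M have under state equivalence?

4

States {p2,p3,p7,p9,p10} cannot be reached from the start state, so discard them.
Start with accepting vs non-accepting: {p4,p6,p8} | {p1,p5}.
Split {p4,p6,p8} by δ(·,0) → {p4,p6} and {p8}.
Refine {p4,p6} on symbol 0: members go to different blocks, giving {p4} and {p6}.
The partition is now stable with 4 blocks: {p4} | {p1,p5} | {p8} | {p6}.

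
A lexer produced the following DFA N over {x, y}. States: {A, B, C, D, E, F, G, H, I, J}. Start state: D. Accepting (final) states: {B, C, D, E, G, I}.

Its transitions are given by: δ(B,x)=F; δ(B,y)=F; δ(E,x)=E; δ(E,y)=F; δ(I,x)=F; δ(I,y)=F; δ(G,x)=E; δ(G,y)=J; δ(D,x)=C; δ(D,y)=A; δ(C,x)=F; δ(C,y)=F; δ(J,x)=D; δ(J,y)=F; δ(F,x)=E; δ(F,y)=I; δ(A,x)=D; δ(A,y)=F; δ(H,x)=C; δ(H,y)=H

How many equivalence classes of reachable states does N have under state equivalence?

5

First remove the unreachable states {B,G,H,J}; 6 states remain.
Initial partition by acceptance: {C,D,E,I} | {A,F}.
On input x, block {C,D,E,I} splits into {C,I} and {D,E}.
Split {A,F} by δ(·,y) → {A} and {F}.
Split {D,E} by δ(·,x) → {D} and {E}.
No further refinement is possible. Final partition (5 blocks): {C,I} | {A} | {D} | {F} | {E}.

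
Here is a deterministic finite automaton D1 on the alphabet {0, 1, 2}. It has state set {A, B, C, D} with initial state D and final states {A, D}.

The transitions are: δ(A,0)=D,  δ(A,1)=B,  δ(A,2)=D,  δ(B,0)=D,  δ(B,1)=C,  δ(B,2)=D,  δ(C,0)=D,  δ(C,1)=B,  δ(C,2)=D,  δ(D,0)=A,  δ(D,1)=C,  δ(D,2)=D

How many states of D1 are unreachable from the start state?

0

Every one of the 4 states is reachable from D.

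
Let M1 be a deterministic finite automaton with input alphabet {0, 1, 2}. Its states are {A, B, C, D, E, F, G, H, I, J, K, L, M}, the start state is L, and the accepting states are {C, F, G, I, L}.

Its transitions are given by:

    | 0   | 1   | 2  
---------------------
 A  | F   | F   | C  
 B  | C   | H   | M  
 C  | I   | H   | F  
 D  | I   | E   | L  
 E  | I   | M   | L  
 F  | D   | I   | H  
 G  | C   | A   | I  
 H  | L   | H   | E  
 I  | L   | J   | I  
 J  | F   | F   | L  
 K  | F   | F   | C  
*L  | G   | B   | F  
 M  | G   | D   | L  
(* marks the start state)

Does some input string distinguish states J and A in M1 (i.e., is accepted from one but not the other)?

First remove the unreachable states {K}; 12 states remain.
Start with accepting vs non-accepting: {C,F,G,I,L} | {A,B,D,E,H,J,M}.
On input 0, block {C,F,G,I,L} splits into {C,G,I,L} and {F}.
On input 2, block {C,G,I,L} splits into {C,L} and {G,I}.
Refine {A,B,D,E,H,J,M} on symbol 0: members go to different blocks, giving {D,E,M} and {A,J} and {B,H}.
Stable partition: {C,L} | {D,E,M} | {F} | {G,I} | {A,J} | {B,H} — 6 equivalence classes.
J and A lie in the same block of the stable partition, so they are equivalent — no string distinguishes them.

No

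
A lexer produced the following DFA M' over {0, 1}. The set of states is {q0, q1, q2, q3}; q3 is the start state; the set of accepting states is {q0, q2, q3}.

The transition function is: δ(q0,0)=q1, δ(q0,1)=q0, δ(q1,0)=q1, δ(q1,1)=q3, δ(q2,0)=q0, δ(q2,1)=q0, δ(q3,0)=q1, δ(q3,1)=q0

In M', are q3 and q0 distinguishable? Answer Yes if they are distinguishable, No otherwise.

States {q2} cannot be reached from the start state, so discard them.
Initial partition by acceptance: {q0,q3} | {q1}.
The partition is now stable with 2 blocks: {q0,q3} | {q1}.
q3 and q0 lie in the same block of the stable partition, so they are equivalent — no string distinguishes them.

No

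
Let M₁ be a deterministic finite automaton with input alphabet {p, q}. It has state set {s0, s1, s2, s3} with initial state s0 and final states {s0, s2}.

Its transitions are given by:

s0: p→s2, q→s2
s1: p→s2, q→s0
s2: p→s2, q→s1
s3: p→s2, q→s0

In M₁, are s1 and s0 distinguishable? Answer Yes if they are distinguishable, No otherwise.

First remove the unreachable states {s3}; 3 states remain.
Initial partition by acceptance: {s0,s2} | {s1}.
Split {s0,s2} by δ(·,q) → {s0} and {s2}.
No further refinement is possible. Final partition (3 blocks): {s0} | {s1} | {s2}.
s1 and s0 end up in different blocks, so they are distinguishable. For instance, the string 'ε' is accepted from only s0.

Yes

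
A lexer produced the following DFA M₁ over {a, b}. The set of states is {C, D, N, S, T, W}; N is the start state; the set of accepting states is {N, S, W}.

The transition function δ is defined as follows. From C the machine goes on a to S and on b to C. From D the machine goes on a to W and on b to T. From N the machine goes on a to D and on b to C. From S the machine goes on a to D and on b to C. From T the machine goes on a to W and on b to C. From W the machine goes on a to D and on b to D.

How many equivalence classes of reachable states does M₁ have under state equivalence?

Every state is reachable, so we keep all 6.
Initial partition by acceptance: {N,S,W} | {C,D,T}.
Stable partition: {N,S,W} | {C,D,T} — 2 equivalence classes.

2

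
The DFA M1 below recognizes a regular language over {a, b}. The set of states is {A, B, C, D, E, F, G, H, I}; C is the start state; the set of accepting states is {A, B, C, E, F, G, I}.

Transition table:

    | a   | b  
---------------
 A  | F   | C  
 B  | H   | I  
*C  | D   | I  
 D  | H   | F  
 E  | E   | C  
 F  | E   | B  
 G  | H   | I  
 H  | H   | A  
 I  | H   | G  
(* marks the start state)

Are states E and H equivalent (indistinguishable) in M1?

No

Every state is reachable, so we keep all 9.
P0 = {A,B,C,E,F,G,I} | {D,H}.
Split {A,B,C,E,F,G,I} by δ(·,a) → {B,C,G,I} and {A,E,F}.
Stable partition: {B,C,G,I} | {D,H} | {A,E,F} — 3 equivalence classes.
E and H end up in different blocks, so they are distinguishable. For instance, the string 'ε' is accepted from only E.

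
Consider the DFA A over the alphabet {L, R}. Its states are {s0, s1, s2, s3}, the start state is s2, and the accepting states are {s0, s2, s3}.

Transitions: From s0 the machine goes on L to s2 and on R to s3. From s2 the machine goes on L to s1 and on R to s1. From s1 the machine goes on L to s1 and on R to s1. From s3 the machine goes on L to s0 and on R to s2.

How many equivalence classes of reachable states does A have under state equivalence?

First remove the unreachable states {s0,s3}; 2 states remain.
Start with accepting vs non-accepting: {s2} | {s1}.
Stable partition: {s2} | {s1} — 2 equivalence classes.

2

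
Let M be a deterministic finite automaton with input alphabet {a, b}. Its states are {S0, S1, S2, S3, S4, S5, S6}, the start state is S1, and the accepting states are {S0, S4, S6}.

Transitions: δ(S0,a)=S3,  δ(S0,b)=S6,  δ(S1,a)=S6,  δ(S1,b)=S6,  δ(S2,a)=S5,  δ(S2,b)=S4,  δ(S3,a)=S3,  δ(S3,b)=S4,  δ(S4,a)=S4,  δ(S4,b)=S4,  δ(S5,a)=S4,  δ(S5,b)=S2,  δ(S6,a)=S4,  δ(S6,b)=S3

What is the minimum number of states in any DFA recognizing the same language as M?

States {S0,S2,S5} cannot be reached from the start state, so discard them.
Start with accepting vs non-accepting: {S4,S6} | {S1,S3}.
Refine {S4,S6} on symbol b: members go to different blocks, giving {S4} and {S6}.
Refine {S1,S3} on symbol a: members go to different blocks, giving {S1} and {S3}.
No further refinement is possible. Final partition (4 blocks): {S4} | {S1} | {S6} | {S3}.

4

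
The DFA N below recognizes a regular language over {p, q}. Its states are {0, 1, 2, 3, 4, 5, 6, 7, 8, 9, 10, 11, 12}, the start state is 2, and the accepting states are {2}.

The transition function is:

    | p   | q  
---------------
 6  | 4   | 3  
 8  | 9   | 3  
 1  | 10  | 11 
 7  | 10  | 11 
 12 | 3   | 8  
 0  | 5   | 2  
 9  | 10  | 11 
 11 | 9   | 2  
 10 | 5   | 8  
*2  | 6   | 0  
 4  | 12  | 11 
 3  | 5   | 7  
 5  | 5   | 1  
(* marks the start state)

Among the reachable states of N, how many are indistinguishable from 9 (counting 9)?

4

All states are reachable from the start state.
P0 = {2} | {0,1,3,4,5,6,7,8,9,10,11,12}.
On input q, block {0,1,3,4,5,6,7,8,9,10,11,12} splits into {1,3,4,5,6,7,8,9,10,12} and {0,11}.
On input q, block {1,3,4,5,6,7,8,9,10,12} splits into {3,5,6,8,10,12} and {1,4,7,9}.
Refine {3,5,6,8,10,12} on symbol p: members go to different blocks, giving {3,5,10,12} and {6,8}.
On input q, block {3,5,10,12} splits into {3,5} and {10,12}.
Refine {0,11} on symbol p: members go to different blocks, giving {0} and {11}.
The partition is now stable with 7 blocks: {2} | {3,5} | {0} | {1,4,7,9} | {6,8} | {10,12} | {11}.
The equivalence class containing 9 is {1,4,7,9}, of size 4.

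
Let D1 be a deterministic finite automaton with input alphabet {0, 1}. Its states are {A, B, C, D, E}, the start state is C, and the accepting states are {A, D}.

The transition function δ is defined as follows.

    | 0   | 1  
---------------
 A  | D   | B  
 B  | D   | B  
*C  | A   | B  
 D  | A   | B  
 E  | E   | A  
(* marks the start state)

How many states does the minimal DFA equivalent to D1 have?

Reachable states from the start: {A,B,C,D}. Unreachable: {E} — drop them.
P0 = {A,D} | {B,C}.
Stable partition: {A,D} | {B,C} — 2 equivalence classes.

2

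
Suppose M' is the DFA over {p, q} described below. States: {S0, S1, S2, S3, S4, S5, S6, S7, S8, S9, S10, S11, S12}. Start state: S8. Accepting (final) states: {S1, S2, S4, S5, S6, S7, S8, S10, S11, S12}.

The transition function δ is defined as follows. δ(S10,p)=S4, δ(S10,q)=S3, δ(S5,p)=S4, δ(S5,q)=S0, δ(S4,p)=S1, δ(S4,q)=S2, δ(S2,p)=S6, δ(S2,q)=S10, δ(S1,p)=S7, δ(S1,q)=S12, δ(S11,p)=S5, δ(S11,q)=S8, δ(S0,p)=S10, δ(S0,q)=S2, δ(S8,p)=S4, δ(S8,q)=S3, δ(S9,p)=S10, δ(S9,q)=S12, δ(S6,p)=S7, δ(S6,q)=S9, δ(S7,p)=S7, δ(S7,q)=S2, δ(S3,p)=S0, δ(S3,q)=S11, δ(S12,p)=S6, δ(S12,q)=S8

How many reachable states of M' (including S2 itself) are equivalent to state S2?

3

Every state is reachable, so we keep all 13.
Start with accepting vs non-accepting: {S1,S2,S4,S5,S6,S7,S8,S10,S11,S12} | {S0,S3,S9}.
On input q, block {S1,S2,S4,S5,S6,S7,S8,S10,S11,S12} splits into {S1,S2,S4,S7,S11,S12} and {S5,S6,S8,S10}.
Refine {S1,S2,S4,S7,S11,S12} on symbol p: members go to different blocks, giving {S1,S4,S7} and {S2,S11,S12}.
Split {S0,S3,S9} by δ(·,p) → {S0,S9} and {S3}.
On input q, block {S5,S6,S8,S10} splits into {S5,S6} and {S8,S10}.
The partition is now stable with 6 blocks: {S1,S4,S7} | {S0,S9} | {S5,S6} | {S2,S11,S12} | {S3} | {S8,S10}.
The equivalence class containing S2 is {S2,S11,S12}, of size 3.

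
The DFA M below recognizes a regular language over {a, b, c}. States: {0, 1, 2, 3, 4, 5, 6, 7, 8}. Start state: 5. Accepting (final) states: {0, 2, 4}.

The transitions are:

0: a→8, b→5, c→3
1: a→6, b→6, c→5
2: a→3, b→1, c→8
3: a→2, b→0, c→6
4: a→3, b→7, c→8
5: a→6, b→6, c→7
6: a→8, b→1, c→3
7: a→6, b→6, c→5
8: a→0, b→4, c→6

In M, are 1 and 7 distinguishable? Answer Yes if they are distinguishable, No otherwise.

Every state is reachable, so we keep all 9.
Initial partition by acceptance: {0,2,4} | {1,3,5,6,7,8}.
Refine {1,3,5,6,7,8} on symbol a: members go to different blocks, giving {1,5,6,7} and {3,8}.
On input a, block {1,5,6,7} splits into {1,5,7} and {6}.
No further refinement is possible. Final partition (4 blocks): {0,2,4} | {1,5,7} | {3,8} | {6}.
1 and 7 lie in the same block of the stable partition, so they are equivalent — no string distinguishes them.

No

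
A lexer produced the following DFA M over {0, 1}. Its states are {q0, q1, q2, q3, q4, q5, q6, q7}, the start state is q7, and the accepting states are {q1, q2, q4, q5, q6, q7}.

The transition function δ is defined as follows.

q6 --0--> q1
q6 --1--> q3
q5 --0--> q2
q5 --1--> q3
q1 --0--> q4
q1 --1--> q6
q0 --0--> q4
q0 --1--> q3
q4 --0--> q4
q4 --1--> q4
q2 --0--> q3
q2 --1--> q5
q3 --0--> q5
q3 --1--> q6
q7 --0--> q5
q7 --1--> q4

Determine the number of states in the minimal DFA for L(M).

First remove the unreachable states {q0}; 7 states remain.
Initial partition by acceptance: {q1,q2,q4,q5,q6,q7} | {q3}.
Split {q1,q2,q4,q5,q6,q7} by δ(·,0) → {q1,q4,q5,q6,q7} and {q2}.
Refine {q1,q4,q5,q6,q7} on symbol 0: members go to different blocks, giving {q1,q4,q6,q7} and {q5}.
Split {q1,q4,q6,q7} by δ(·,0) → {q1,q4,q6} and {q7}.
On input 1, block {q1,q4,q6} splits into {q1,q4} and {q6}.
On input 1, block {q1,q4} splits into {q1} and {q4}.
Stable partition: {q1} | {q3} | {q2} | {q5} | {q7} | {q6} | {q4} — 7 equivalence classes.

7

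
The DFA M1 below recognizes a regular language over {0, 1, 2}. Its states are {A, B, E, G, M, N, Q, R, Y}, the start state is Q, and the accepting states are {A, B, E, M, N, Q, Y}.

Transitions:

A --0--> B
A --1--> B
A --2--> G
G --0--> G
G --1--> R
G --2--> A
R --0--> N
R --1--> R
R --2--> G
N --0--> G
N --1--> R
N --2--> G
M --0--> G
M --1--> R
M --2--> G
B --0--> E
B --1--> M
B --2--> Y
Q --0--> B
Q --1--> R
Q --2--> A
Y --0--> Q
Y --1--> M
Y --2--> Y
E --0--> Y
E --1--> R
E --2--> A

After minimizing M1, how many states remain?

Every state is reachable, so we keep all 9.
P0 = {A,B,E,M,N,Q,Y} | {G,R}.
On input 0, block {A,B,E,M,N,Q,Y} splits into {A,B,E,Q,Y} and {M,N}.
Refine {A,B,E,Q,Y} on symbol 1: members go to different blocks, giving {E,Q} and {B,Y} and {A}.
Refine {G,R} on symbol 0: members go to different blocks, giving {G} and {R}.
The partition is now stable with 6 blocks: {E,Q} | {G} | {M,N} | {B,Y} | {A} | {R}.

6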